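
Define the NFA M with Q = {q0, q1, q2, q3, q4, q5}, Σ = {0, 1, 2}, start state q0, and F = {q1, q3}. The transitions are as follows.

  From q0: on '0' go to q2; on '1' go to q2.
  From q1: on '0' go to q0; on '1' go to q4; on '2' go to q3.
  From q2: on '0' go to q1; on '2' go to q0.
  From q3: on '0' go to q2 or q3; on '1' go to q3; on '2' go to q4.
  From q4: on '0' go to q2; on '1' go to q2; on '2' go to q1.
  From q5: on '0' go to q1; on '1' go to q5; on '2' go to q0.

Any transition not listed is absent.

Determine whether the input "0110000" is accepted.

No

Start in {q0}.
Read '0': q0→{q2}; now {q2}.
Read '1': q2→∅; now ∅.
The set is empty and remains empty for the remaining 5 symbols.
The final set ∅ contains no accepting state.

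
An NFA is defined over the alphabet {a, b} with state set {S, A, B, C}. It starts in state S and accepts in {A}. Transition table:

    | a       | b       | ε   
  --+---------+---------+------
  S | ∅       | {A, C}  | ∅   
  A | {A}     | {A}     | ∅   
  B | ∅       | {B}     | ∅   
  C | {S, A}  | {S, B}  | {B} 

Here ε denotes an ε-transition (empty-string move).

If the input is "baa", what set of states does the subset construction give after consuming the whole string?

Start in {S}.
Read 'b': S→{A, C}; union {A, C}; ε-closure = {A, B, C}.
Read 'a': A→{A}, B→∅, C→{S, A}; now {S, A}.
Read 'a': S→∅, A→{A}; now {A}.

{A}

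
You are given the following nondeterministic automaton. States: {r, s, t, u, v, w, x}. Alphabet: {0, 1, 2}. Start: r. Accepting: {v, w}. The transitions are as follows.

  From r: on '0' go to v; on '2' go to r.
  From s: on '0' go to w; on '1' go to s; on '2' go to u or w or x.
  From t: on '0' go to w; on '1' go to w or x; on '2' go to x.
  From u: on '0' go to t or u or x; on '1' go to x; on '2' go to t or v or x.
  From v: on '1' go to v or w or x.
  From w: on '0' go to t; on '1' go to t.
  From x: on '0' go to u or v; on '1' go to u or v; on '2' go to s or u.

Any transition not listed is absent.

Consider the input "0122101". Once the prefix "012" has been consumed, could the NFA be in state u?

Yes

Start in {r}.
Read '0': r→{v}; now {v}.
Read '1': v→{v, w, x}; now {v, w, x}.
Read '2': v→∅, w→∅, x→{s, u}; now {s, u}.
State u is in {s, u}.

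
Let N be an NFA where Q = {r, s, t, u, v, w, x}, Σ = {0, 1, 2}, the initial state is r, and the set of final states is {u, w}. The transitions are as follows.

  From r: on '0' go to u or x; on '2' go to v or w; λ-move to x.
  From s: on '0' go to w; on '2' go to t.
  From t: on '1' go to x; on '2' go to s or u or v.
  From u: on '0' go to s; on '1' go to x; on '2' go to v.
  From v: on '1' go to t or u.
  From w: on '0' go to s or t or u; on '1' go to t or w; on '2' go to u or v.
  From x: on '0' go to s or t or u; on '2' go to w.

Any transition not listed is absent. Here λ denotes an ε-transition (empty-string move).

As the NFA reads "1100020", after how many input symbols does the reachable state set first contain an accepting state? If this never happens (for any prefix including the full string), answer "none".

Start: ε-closure({r}) = {r, x}.
Read '1': r→∅, x→∅; now ∅.
The set is empty and remains empty for the remaining 6 symbols.
No reachable set along the way intersects F.

none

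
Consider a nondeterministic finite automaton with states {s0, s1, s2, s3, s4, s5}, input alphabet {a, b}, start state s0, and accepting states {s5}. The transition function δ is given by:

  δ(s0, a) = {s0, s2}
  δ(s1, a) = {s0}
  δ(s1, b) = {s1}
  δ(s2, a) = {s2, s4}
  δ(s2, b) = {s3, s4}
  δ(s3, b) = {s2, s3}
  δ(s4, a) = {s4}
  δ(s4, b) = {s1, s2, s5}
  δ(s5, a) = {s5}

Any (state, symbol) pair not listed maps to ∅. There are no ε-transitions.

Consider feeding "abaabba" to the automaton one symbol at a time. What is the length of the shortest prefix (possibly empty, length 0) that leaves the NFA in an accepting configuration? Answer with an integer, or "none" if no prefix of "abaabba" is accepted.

5

Start in {s0}.
Read 'a': s0→{s0, s2}; now {s0, s2}.
Read 'b': s0→∅, s2→{s3, s4}; now {s3, s4}.
Read 'a': s3→∅, s4→{s4}; now {s4}.
Read 'a': s4→{s4}; now {s4}.
Read 'b': s4→{s1, s2, s5}; now {s1, s2, s5}.
None of the earlier sets intersect F, but {s1, s2, s5} does.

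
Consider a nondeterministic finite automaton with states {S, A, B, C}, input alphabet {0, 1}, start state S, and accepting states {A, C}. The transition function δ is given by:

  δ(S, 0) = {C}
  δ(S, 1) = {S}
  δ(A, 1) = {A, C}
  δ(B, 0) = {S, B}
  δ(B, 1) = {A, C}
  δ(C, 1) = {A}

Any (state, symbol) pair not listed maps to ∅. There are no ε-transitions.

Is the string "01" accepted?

Yes

Start in {S}.
Read '0': S→{C}; now {C}.
Read '1': C→{A}; now {A}.
The final set {A} contains the accepting state A.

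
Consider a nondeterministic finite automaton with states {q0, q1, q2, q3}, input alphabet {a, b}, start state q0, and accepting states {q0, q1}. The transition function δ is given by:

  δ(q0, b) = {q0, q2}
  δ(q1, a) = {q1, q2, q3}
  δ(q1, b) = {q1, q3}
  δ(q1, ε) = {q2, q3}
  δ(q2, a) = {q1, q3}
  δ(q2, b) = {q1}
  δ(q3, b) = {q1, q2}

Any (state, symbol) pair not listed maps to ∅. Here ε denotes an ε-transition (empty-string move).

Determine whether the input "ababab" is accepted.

No

Start in {q0}.
Read 'a': q0→∅; now ∅.
The set is empty and remains empty for the remaining 5 symbols.
The final set ∅ contains no accepting state.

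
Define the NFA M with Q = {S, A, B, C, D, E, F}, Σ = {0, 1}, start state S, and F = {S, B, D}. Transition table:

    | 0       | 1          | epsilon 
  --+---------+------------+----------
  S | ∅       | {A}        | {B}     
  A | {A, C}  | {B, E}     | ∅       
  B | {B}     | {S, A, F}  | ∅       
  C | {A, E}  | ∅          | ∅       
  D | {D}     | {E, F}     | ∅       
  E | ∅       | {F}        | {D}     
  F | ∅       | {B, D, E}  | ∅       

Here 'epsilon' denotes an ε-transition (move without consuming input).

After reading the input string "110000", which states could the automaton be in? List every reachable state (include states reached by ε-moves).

Start: ε-closure({S}) = {S, B}.
Read '1': S→{A}, B→{S, A, F}; union {S, A, F}; ε-closure = {S, A, B, F}.
Read '1': S→{A}, A→{B, E}, B→{S, A, F}, F→{B, D, E}; now {S, A, B, D, E, F}.
Read '0': S→∅, A→{A, C}, B→{B}, D→{D}, E→∅, F→∅; now {A, B, C, D}.
Read '0': A→{A, C}, B→{B}, C→{A, E}, D→{D}; now {A, B, C, D, E}.
Read '0': A→{A, C}, B→{B}, C→{A, E}, D→{D}, E→∅; now {A, B, C, D, E}.
Read '0': A→{A, C}, B→{B}, C→{A, E}, D→{D}, E→∅; now {A, B, C, D, E}.

{A, B, C, D, E}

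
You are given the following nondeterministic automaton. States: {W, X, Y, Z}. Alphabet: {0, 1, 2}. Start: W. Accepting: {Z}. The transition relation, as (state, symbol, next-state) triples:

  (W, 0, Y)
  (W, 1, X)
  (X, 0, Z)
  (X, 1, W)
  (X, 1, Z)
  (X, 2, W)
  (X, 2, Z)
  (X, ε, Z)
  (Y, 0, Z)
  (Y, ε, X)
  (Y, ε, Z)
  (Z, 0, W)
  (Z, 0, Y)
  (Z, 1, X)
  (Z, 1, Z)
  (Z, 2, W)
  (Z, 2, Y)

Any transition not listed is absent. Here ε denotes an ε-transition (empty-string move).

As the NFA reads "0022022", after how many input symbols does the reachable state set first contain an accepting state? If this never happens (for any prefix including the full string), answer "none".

1

Start in {W}.
Read '0': {W} → {X, Y, Z}.
None of the earlier sets intersect F, but {X, Y, Z} does.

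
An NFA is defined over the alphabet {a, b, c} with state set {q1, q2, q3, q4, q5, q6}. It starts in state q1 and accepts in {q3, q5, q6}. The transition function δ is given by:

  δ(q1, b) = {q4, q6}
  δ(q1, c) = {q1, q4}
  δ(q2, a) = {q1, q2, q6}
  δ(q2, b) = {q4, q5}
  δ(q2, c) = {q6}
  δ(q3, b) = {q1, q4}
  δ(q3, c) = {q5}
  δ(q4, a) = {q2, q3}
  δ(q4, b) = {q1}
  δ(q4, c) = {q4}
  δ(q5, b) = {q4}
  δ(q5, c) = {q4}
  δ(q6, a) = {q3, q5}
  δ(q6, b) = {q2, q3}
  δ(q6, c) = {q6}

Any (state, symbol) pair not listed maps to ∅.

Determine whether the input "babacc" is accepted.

Yes

Start in {q1}.
Read 'b': q1→{q4, q6}; now {q4, q6}.
Read 'a': q4→{q2, q3}, q6→{q3, q5}; now {q2, q3, q5}.
Read 'b': q2→{q4, q5}, q3→{q1, q4}, q5→{q4}; now {q1, q4, q5}.
Read 'a': q1→∅, q4→{q2, q3}, q5→∅; now {q2, q3}.
Read 'c': q2→{q6}, q3→{q5}; now {q5, q6}.
Read 'c': q5→{q4}, q6→{q6}; now {q4, q6}.
The final set {q4, q6} contains the accepting state q6.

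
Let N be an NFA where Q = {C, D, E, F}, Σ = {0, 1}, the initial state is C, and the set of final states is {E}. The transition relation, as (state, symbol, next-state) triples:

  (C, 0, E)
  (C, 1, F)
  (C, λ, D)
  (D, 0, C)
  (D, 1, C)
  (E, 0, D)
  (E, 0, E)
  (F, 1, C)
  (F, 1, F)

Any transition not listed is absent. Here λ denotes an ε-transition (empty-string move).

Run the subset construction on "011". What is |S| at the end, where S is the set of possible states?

Start: ε-closure({C}) = {C, D}.
Read '0': C→{E}, D→{C}; union {C, E}; ε-closure = {C, D, E}.
Read '1': C→{F}, D→{C}, E→∅; union {C, F}; ε-closure = {C, D, F}.
Read '1': C→{F}, D→{C}, F→{C, F}; union {C, F}; ε-closure = {C, D, F}.
That set has 3 states.

3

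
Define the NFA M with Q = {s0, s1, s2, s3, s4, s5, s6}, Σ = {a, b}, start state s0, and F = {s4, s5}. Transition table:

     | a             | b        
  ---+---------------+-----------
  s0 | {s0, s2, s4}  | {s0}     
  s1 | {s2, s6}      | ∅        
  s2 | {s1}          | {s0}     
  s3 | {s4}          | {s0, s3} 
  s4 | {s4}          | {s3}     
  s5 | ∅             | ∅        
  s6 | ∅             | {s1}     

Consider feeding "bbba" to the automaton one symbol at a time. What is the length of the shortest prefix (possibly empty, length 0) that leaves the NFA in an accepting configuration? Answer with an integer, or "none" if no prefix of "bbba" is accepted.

Start in {s0}.
Read 'b': {s0} → {s0}.
Read 'b': {s0} → {s0}.
Read 'b': {s0} → {s0}.
Read 'a': {s0} → {s0, s2, s4}.
None of the earlier sets intersect F, but {s0, s2, s4} does.

4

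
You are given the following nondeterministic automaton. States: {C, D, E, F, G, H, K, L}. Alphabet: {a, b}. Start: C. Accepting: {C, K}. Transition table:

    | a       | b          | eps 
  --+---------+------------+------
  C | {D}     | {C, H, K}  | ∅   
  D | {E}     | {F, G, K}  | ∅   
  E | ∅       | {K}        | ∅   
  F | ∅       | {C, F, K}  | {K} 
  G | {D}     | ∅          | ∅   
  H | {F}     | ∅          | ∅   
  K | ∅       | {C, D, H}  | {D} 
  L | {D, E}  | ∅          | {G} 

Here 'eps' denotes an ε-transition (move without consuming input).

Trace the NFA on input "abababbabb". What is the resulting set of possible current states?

{C, D, F, G, H, K}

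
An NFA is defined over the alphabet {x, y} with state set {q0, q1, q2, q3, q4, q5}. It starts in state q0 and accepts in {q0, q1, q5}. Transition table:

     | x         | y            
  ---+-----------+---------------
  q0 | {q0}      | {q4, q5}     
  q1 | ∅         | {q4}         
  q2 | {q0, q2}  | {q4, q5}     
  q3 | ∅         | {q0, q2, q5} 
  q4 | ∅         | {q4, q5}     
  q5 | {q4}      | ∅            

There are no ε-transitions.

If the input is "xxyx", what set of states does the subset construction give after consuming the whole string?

{q4}

Start in {q0}.
Read 'x': q0→{q0}; now {q0}.
Read 'x': q0→{q0}; now {q0}.
Read 'y': q0→{q4, q5}; now {q4, q5}.
Read 'x': q4→∅, q5→{q4}; now {q4}.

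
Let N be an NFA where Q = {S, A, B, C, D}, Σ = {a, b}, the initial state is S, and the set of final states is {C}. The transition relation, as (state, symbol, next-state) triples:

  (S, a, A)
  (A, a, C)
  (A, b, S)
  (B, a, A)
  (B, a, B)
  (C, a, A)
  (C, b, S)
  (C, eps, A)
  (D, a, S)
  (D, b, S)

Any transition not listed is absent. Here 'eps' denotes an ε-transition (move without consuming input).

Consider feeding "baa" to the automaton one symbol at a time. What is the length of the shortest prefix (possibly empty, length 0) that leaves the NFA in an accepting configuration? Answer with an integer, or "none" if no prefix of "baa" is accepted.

Start in {S}.
Read 'b': S→∅; now ∅.
The set is empty and remains empty for the remaining 2 symbols.
No reachable set along the way intersects F.

none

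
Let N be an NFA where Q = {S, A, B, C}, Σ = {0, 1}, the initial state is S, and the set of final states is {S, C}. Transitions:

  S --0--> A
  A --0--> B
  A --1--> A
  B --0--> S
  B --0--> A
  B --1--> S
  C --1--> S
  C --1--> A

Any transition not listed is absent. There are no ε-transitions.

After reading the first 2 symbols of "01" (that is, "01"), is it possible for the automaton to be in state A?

Yes

Start in {S}.
Read '0': {S} → {A}.
Read '1': {A} → {A}.
State A is in {A}.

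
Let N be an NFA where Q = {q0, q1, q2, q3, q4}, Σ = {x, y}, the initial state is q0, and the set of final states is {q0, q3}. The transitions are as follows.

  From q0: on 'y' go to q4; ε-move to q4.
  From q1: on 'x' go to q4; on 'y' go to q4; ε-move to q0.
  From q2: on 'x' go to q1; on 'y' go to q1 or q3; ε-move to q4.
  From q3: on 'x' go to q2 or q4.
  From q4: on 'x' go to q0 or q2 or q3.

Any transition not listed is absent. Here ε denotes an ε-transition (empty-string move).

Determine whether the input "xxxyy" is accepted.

Start: ε-closure({q0}) = {q0, q4}.
Read 'x': q0→∅, q4→{q0, q2, q3}; union {q0, q2, q3}; ε-closure = {q0, q2, q3, q4}.
Read 'x': q0→∅, q2→{q1}, q3→{q2, q4}, q4→{q0, q2, q3}; now {q0, q1, q2, q3, q4}.
Read 'x': q0→∅, q1→{q4}, q2→{q1}, q3→{q2, q4}, q4→{q0, q2, q3}; now {q0, q1, q2, q3, q4}.
Read 'y': q0→{q4}, q1→{q4}, q2→{q1, q3}, q3→∅, q4→∅; union {q1, q3, q4}; ε-closure = {q0, q1, q3, q4}.
Read 'y': q0→{q4}, q1→{q4}, q3→∅, q4→∅; now {q4}.
The final set {q4} contains no accepting state.

No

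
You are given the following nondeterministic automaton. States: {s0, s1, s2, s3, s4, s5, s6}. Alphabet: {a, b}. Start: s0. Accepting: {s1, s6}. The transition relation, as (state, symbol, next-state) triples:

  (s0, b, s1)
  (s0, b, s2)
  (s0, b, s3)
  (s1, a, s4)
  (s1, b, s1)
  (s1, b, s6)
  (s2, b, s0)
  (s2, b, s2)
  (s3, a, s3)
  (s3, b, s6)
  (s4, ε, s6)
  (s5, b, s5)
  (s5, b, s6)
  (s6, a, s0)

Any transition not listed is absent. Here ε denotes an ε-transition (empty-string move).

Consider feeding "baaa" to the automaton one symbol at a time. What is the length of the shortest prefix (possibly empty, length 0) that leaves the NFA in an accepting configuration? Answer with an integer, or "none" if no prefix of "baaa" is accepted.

Start in {s0}.
Read 'b': {s0} → {s1, s2, s3}.
None of the earlier sets intersect F, but {s1, s2, s3} does.

1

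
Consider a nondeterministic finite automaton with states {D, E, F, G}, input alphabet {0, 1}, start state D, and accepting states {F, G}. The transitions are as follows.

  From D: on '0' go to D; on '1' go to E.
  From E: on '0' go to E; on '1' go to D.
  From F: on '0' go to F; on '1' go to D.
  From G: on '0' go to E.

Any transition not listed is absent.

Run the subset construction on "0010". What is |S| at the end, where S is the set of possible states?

Start in {D}.
Read '0': {D} → {D}.
Read '0': {D} → {D}.
Read '1': {D} → {E}.
Read '0': {E} → {E}.
That set has 1 state.

1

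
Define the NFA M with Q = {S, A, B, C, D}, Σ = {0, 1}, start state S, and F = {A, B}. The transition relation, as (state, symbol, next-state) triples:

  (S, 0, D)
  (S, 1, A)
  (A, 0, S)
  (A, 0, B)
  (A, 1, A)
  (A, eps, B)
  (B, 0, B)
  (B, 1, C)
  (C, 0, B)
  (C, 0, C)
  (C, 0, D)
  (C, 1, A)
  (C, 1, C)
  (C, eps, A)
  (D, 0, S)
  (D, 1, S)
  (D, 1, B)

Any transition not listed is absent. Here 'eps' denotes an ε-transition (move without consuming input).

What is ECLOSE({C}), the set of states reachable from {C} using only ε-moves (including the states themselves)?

{A, B, C}

Begin with {C}.
ε-move C → A; add A.
ε-move A → B; add B.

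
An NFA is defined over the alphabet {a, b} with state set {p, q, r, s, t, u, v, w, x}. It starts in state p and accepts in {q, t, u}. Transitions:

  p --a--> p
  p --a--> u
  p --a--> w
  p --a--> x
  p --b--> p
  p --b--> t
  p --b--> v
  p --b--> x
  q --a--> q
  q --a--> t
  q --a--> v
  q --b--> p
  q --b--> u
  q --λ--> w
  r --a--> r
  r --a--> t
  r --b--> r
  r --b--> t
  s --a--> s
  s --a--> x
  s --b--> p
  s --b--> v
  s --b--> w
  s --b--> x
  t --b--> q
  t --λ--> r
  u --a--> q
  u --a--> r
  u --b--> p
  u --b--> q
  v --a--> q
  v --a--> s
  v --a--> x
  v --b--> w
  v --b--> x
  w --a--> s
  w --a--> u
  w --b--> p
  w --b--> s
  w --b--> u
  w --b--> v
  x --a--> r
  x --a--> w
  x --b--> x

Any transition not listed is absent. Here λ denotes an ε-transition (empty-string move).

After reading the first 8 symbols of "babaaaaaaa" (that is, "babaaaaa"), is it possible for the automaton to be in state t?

Yes

Start in {p}.
Read 'b': p→{p, t, v, x}; union {p, t, v, x}; ε-closure = {p, r, t, v, x}.
Read 'a': p→{p, u, w, x}, r→{r, t}, t→∅, v→{q, s, x}, x→{r, w}; now {p, q, r, s, t, u, w, x}.
Read 'b': p→{p, t, v, x}, q→{p, u}, r→{r, t}, s→{p, v, w, x}, t→{q}, u→{p, q}, w→{p, s, u, v}, x→{x}; now {p, q, r, s, t, u, v, w, x}.
Read 'a': p→{p, u, w, x}, q→{q, t, v}, r→{r, t}, s→{s, x}, t→∅, u→{q, r}, v→{q, s, x}, w→{s, u}, x→{r, w}; now {p, q, r, s, t, u, v, w, x}.
Read 'a': p→{p, u, w, x}, q→{q, t, v}, r→{r, t}, s→{s, x}, t→∅, u→{q, r}, v→{q, s, x}, w→{s, u}, x→{r, w}; now {p, q, r, s, t, u, v, w, x}.
Read 'a': p→{p, u, w, x}, q→{q, t, v}, r→{r, t}, s→{s, x}, t→∅, u→{q, r}, v→{q, s, x}, w→{s, u}, x→{r, w}; now {p, q, r, s, t, u, v, w, x}.
Read 'a': p→{p, u, w, x}, q→{q, t, v}, r→{r, t}, s→{s, x}, t→∅, u→{q, r}, v→{q, s, x}, w→{s, u}, x→{r, w}; now {p, q, r, s, t, u, v, w, x}.
Read 'a': p→{p, u, w, x}, q→{q, t, v}, r→{r, t}, s→{s, x}, t→∅, u→{q, r}, v→{q, s, x}, w→{s, u}, x→{r, w}; now {p, q, r, s, t, u, v, w, x}.
State t is in {p, q, r, s, t, u, v, w, x}.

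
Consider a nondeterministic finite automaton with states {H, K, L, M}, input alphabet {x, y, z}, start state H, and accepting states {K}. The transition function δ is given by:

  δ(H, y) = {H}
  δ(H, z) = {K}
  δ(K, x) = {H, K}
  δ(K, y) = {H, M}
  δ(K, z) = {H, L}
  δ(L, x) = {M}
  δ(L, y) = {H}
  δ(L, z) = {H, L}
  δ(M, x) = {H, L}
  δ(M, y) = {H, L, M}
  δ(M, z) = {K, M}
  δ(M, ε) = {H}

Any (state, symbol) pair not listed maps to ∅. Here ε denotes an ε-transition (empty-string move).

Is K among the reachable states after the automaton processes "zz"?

No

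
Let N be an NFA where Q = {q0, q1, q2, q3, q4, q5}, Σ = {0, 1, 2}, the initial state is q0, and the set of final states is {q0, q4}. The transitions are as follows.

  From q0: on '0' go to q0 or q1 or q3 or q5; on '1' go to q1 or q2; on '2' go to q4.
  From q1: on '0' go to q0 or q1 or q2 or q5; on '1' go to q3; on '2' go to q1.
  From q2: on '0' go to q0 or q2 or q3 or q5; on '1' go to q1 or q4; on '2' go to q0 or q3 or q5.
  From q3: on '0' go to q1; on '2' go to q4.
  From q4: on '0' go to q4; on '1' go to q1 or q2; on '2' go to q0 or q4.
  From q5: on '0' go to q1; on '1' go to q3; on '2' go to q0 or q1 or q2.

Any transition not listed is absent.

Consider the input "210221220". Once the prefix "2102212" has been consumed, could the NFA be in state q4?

Start in {q0}.
Read '2': {q0} → {q4}.
Read '1': {q4} → {q1, q2}.
Read '0': {q1, q2} → {q0, q1, q2, q3, q5}.
Read '2': {q0, q1, q2, q3, q5} → {q0, q1, q2, q3, q4, q5}.
Read '2': {q0, q1, q2, q3, q4, q5} → {q0, q1, q2, q3, q4, q5}.
Read '1': {q0, q1, q2, q3, q4, q5} → {q1, q2, q3, q4}.
Read '2': {q1, q2, q3, q4} → {q0, q1, q3, q4, q5}.
State q4 is in {q0, q1, q3, q4, q5}.

Yes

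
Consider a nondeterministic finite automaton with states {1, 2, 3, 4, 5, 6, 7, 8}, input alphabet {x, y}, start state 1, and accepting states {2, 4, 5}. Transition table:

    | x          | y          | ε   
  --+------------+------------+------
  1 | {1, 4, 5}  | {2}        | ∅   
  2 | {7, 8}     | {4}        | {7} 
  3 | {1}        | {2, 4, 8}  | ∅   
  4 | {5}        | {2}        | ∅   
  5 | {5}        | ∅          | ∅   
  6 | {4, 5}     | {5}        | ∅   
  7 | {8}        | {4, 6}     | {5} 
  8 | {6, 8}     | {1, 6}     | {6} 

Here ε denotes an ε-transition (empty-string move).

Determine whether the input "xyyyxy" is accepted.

Yes

Start in {1}.
Read 'x': {1} → {1, 4, 5}.
Read 'y': {1, 4, 5} → {2, 5, 7}.
Read 'y': {2, 5, 7} → {4, 6}.
Read 'y': {4, 6} → {2, 5, 7}.
Read 'x': {2, 5, 7} → {5, 6, 7, 8}.
Read 'y': {5, 6, 7, 8} → {1, 4, 5, 6}.
The final set {1, 4, 5, 6} contains the accepting states 4, 5.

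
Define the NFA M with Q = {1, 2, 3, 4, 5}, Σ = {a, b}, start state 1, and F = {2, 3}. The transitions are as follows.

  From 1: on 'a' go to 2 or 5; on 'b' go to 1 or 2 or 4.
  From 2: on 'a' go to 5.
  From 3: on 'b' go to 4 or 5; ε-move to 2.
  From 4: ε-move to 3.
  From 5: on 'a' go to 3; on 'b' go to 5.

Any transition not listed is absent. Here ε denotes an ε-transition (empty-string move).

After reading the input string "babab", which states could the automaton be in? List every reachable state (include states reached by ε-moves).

Start in {1}.
Read 'b': 1→{1, 2, 4}; union {1, 2, 4}; ε-closure = {1, 2, 3, 4}.
Read 'a': 1→{2, 5}, 2→{5}, 3→∅, 4→∅; now {2, 5}.
Read 'b': 2→∅, 5→{5}; now {5}.
Read 'a': 5→{3}; union {3}; ε-closure = {2, 3}.
Read 'b': 2→∅, 3→{4, 5}; union {4, 5}; ε-closure = {2, 3, 4, 5}.

{2, 3, 4, 5}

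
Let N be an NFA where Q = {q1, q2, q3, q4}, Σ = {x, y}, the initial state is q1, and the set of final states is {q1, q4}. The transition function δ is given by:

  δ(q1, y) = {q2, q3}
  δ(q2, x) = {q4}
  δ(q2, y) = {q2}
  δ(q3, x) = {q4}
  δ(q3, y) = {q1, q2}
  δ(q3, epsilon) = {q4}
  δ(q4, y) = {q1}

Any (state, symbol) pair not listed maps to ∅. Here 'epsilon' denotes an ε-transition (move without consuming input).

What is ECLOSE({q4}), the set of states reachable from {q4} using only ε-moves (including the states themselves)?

{q4}

Begin with {q4}.
No ε-moves leave this set, so the closure equals the set itself.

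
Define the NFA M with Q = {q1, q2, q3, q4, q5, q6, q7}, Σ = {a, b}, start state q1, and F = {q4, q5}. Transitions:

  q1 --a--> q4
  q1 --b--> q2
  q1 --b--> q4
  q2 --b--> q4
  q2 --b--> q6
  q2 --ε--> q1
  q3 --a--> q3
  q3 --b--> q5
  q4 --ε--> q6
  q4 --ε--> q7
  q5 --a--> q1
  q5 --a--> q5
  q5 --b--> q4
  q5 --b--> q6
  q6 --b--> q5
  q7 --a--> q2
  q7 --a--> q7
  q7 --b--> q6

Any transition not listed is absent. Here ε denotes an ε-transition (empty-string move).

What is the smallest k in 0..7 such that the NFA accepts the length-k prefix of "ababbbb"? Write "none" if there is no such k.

1

Start in {q1}.
Read 'a': q1→{q4}; union {q4}; ε-closure = {q4, q6, q7}.
None of the earlier sets intersect F, but {q4, q6, q7} does.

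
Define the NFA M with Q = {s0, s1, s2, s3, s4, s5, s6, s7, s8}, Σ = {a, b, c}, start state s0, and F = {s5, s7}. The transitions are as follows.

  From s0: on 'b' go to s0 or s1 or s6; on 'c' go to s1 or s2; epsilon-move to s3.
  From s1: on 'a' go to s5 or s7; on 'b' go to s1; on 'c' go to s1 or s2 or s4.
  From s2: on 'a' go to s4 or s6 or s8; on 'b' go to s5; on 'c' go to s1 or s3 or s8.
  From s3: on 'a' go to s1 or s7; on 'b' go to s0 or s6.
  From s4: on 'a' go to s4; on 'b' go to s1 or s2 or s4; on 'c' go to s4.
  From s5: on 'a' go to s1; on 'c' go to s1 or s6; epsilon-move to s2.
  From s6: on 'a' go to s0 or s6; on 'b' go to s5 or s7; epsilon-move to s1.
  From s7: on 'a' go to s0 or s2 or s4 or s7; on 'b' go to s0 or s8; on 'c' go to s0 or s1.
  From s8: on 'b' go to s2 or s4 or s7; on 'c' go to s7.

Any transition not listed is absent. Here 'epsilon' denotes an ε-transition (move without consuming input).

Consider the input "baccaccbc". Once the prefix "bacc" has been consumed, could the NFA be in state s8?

Yes

Start: ε-closure({s0}) = {s0, s3}.
Read 'b': {s0, s3} → {s0, s1, s3, s6}.
Read 'a': {s0, s1, s3, s6} → {s0, s1, s2, s3, s5, s6, s7}.
Read 'c': {s0, s1, s2, s3, s5, s6, s7} → {s0, s1, s2, s3, s4, s6, s8}.
Read 'c': {s0, s1, s2, s3, s4, s6, s8} → {s1, s2, s3, s4, s7, s8}.
State s8 is in {s1, s2, s3, s4, s7, s8}.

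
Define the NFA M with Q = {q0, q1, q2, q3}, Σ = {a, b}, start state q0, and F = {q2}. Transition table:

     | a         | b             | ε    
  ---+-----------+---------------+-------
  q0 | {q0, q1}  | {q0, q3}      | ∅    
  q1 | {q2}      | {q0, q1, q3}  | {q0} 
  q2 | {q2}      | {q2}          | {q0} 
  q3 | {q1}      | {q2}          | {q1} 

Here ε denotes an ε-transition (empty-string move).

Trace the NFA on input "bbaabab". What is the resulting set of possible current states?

{q0, q1, q2, q3}

Start in {q0}.
Read 'b': q0→{q0, q3}; union {q0, q3}; ε-closure = {q0, q1, q3}.
Read 'b': q0→{q0, q3}, q1→{q0, q1, q3}, q3→{q2}; now {q0, q1, q2, q3}.
Read 'a': q0→{q0, q1}, q1→{q2}, q2→{q2}, q3→{q1}; now {q0, q1, q2}.
Read 'a': q0→{q0, q1}, q1→{q2}, q2→{q2}; now {q0, q1, q2}.
Read 'b': q0→{q0, q3}, q1→{q0, q1, q3}, q2→{q2}; now {q0, q1, q2, q3}.
Read 'a': q0→{q0, q1}, q1→{q2}, q2→{q2}, q3→{q1}; now {q0, q1, q2}.
Read 'b': q0→{q0, q3}, q1→{q0, q1, q3}, q2→{q2}; now {q0, q1, q2, q3}.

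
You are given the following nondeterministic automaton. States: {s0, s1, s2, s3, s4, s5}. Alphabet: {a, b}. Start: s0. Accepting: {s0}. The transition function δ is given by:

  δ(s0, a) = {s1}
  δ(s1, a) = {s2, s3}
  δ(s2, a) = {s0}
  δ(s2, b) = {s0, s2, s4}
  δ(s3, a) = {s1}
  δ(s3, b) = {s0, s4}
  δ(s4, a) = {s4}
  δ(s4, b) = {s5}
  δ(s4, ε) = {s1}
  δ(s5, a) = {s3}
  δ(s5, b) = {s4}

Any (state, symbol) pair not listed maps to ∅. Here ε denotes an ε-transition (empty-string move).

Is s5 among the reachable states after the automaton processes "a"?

Start in {s0}.
Read 'a': {s0} → {s1}.
State s5 is not in {s1}.

No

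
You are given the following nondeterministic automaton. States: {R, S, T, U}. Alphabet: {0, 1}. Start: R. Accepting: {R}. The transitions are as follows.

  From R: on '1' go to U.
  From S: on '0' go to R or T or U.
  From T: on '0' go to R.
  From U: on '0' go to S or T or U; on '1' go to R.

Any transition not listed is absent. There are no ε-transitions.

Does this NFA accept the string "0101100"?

Start in {R}.
Read '0': R→∅; now ∅.
The set is empty and remains empty for the remaining 6 symbols.
The final set ∅ contains no accepting state.

No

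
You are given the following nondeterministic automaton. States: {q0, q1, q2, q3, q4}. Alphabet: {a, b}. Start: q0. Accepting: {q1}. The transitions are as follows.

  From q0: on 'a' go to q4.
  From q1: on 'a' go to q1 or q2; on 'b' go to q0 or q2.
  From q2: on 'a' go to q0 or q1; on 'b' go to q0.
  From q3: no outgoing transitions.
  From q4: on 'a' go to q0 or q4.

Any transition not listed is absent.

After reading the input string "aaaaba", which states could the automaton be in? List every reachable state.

∅

Start in {q0}.
Read 'a': q0→{q4}; now {q4}.
Read 'a': q4→{q0, q4}; now {q0, q4}.
Read 'a': q0→{q4}, q4→{q0, q4}; now {q0, q4}.
Read 'a': q0→{q4}, q4→{q0, q4}; now {q0, q4}.
Read 'b': q0→∅, q4→∅; now ∅.
The set is empty and remains empty for the remaining 1 symbol.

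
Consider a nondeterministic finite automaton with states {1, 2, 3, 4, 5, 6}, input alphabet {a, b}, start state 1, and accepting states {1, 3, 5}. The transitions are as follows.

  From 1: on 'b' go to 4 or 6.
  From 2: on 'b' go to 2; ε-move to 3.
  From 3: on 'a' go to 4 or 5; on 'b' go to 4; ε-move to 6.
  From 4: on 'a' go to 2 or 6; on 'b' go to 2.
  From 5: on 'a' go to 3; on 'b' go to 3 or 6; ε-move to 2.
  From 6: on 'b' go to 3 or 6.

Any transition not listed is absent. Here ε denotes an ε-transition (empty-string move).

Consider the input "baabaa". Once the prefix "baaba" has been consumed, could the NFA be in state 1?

Start in {1}.
Read 'b': {1} → {4, 6}.
Read 'a': {4, 6} → {2, 3, 6}.
Read 'a': {2, 3, 6} → {2, 3, 4, 5, 6}.
Read 'b': {2, 3, 4, 5, 6} → {2, 3, 4, 6}.
Read 'a': {2, 3, 4, 6} → {2, 3, 4, 5, 6}.
State 1 is not in {2, 3, 4, 5, 6}.

No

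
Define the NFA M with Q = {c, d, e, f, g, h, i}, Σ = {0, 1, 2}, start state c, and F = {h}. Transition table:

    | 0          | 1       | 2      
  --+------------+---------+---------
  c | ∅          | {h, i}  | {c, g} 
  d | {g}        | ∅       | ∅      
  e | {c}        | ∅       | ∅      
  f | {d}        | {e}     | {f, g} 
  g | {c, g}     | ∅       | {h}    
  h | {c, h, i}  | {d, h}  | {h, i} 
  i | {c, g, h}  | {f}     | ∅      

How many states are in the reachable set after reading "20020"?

4

Start in {c}.
Read '2': c→{c, g}; now {c, g}.
Read '0': c→∅, g→{c, g}; now {c, g}.
Read '0': c→∅, g→{c, g}; now {c, g}.
Read '2': c→{c, g}, g→{h}; now {c, g, h}.
Read '0': c→∅, g→{c, g}, h→{c, h, i}; now {c, g, h, i}.
That set has 4 states.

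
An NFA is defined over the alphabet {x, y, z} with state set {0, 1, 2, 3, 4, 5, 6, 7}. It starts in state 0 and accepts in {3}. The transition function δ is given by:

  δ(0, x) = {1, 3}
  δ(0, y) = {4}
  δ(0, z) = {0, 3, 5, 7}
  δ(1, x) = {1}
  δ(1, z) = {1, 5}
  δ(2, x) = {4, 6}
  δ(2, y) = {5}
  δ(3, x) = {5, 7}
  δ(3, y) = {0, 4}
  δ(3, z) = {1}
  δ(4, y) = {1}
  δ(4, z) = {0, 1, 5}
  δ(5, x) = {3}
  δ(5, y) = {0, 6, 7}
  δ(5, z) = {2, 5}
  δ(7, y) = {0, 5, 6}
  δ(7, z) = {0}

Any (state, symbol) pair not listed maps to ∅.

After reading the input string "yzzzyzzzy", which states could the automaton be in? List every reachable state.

Start in {0}.
Read 'y': 0→{4}; now {4}.
Read 'z': 4→{0, 1, 5}; now {0, 1, 5}.
Read 'z': 0→{0, 3, 5, 7}, 1→{1, 5}, 5→{2, 5}; now {0, 1, 2, 3, 5, 7}.
Read 'z': 0→{0, 3, 5, 7}, 1→{1, 5}, 2→∅, 3→{1}, 5→{2, 5}, 7→{0}; now {0, 1, 2, 3, 5, 7}.
Read 'y': 0→{4}, 1→∅, 2→{5}, 3→{0, 4}, 5→{0, 6, 7}, 7→{0, 5, 6}; now {0, 4, 5, 6, 7}.
Read 'z': 0→{0, 3, 5, 7}, 4→{0, 1, 5}, 5→{2, 5}, 6→∅, 7→{0}; now {0, 1, 2, 3, 5, 7}.
Read 'z': 0→{0, 3, 5, 7}, 1→{1, 5}, 2→∅, 3→{1}, 5→{2, 5}, 7→{0}; now {0, 1, 2, 3, 5, 7}.
Read 'z': 0→{0, 3, 5, 7}, 1→{1, 5}, 2→∅, 3→{1}, 5→{2, 5}, 7→{0}; now {0, 1, 2, 3, 5, 7}.
Read 'y': 0→{4}, 1→∅, 2→{5}, 3→{0, 4}, 5→{0, 6, 7}, 7→{0, 5, 6}; now {0, 4, 5, 6, 7}.

{0, 4, 5, 6, 7}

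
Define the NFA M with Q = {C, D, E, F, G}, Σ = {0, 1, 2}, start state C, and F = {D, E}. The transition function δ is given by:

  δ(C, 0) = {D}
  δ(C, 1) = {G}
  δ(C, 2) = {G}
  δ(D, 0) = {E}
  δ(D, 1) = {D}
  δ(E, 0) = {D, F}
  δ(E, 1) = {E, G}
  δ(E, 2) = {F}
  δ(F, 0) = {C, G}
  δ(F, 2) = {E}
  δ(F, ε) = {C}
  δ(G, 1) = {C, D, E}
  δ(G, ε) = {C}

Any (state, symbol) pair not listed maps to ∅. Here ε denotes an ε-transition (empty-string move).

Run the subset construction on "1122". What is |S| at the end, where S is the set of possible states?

3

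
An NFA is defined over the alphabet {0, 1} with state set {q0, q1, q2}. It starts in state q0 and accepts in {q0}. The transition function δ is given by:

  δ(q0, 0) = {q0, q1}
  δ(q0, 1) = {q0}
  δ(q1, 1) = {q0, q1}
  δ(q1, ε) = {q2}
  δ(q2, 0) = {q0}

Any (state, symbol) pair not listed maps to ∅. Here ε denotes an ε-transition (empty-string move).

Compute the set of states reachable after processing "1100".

{q0, q1, q2}

Start in {q0}.
Read '1': q0→{q0}; now {q0}.
Read '1': q0→{q0}; now {q0}.
Read '0': q0→{q0, q1}; union {q0, q1}; ε-closure = {q0, q1, q2}.
Read '0': q0→{q0, q1}, q1→∅, q2→{q0}; union {q0, q1}; ε-closure = {q0, q1, q2}.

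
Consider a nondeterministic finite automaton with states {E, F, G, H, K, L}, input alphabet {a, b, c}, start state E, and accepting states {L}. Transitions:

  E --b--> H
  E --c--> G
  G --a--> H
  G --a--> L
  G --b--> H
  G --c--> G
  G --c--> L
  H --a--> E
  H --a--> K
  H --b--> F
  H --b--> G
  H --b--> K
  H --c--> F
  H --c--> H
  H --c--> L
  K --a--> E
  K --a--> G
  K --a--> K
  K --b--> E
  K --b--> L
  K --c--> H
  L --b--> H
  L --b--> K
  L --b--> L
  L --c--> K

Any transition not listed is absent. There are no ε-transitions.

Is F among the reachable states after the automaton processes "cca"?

No

Start in {E}.
Read 'c': E→{G}; now {G}.
Read 'c': G→{G, L}; now {G, L}.
Read 'a': G→{H, L}, L→∅; now {H, L}.
State F is not in {H, L}.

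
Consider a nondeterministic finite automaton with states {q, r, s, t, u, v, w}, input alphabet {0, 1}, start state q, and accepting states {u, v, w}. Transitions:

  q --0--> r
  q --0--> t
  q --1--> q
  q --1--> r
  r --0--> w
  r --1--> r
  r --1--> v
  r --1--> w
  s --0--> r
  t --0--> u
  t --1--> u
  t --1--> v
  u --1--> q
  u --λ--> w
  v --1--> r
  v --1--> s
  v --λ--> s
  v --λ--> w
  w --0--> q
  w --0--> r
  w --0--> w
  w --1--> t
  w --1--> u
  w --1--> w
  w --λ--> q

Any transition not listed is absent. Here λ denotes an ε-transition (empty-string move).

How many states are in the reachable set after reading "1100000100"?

Start in {q}.
Read '1': q→{q, r}; now {q, r}.
Read '1': q→{q, r}, r→{r, v, w}; union {q, r, v, w}; ε-closure = {q, r, s, v, w}.
Read '0': q→{r, t}, r→{w}, s→{r}, v→∅, w→{q, r, w}; now {q, r, t, w}.
Read '0': q→{r, t}, r→{w}, t→{u}, w→{q, r, w}; now {q, r, t, u, w}.
Read '0': q→{r, t}, r→{w}, t→{u}, u→∅, w→{q, r, w}; now {q, r, t, u, w}.
Read '0': q→{r, t}, r→{w}, t→{u}, u→∅, w→{q, r, w}; now {q, r, t, u, w}.
Read '0': q→{r, t}, r→{w}, t→{u}, u→∅, w→{q, r, w}; now {q, r, t, u, w}.
Read '1': q→{q, r}, r→{r, v, w}, t→{u, v}, u→{q}, w→{t, u, w}; union {q, r, t, u, v, w}; ε-closure = {q, r, s, t, u, v, w}.
Read '0': q→{r, t}, r→{w}, s→{r}, t→{u}, u→∅, v→∅, w→{q, r, w}; now {q, r, t, u, w}.
Read '0': q→{r, t}, r→{w}, t→{u}, u→∅, w→{q, r, w}; now {q, r, t, u, w}.
That set has 5 states.

5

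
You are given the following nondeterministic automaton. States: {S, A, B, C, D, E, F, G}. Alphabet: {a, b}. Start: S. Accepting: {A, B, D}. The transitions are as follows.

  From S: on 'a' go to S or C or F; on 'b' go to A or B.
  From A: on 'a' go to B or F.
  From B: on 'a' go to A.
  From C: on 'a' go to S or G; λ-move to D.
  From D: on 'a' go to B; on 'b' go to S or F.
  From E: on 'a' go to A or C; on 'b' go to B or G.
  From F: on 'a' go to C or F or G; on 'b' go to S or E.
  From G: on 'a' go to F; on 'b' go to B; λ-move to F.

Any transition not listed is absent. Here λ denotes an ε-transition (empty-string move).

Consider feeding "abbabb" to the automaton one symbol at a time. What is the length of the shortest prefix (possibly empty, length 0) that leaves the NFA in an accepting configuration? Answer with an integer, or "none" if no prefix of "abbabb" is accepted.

Start in {S}.
Read 'a': {S} → {S, C, D, F}.
None of the earlier sets intersect F, but {S, C, D, F} does.

1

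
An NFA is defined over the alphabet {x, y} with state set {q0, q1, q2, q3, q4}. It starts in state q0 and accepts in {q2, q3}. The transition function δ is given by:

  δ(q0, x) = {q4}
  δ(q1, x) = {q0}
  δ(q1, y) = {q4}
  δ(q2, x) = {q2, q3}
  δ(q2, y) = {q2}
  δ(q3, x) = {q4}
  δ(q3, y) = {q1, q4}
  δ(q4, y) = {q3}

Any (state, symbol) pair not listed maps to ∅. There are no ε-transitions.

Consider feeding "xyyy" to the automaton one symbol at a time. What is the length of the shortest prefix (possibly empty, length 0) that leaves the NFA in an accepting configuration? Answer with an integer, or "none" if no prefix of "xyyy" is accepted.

Start in {q0}.
Read 'x': {q0} → {q4}.
Read 'y': {q4} → {q3}.
None of the earlier sets intersect F, but {q3} does.

2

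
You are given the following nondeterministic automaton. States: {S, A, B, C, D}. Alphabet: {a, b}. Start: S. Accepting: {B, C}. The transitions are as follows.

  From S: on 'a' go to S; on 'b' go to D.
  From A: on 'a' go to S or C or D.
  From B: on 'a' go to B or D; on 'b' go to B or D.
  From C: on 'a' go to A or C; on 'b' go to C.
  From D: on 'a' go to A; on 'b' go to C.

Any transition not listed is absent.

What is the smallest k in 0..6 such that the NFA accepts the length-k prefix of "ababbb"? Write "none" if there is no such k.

Start in {S}.
Read 'a': S→{S}; now {S}.
Read 'b': S→{D}; now {D}.
Read 'a': D→{A}; now {A}.
Read 'b': A→∅; now ∅.
The set is empty and remains empty for the remaining 2 symbols.
No reachable set along the way intersects F.

none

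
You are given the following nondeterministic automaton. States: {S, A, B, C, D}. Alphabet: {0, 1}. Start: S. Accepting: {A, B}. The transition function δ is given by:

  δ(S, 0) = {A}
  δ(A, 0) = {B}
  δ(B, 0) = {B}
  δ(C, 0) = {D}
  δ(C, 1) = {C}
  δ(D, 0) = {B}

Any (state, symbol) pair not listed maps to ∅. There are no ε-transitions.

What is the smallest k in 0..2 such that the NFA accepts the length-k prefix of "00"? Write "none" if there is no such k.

1

Start in {S}.
Read '0': {S} → {A}.
None of the earlier sets intersect F, but {A} does.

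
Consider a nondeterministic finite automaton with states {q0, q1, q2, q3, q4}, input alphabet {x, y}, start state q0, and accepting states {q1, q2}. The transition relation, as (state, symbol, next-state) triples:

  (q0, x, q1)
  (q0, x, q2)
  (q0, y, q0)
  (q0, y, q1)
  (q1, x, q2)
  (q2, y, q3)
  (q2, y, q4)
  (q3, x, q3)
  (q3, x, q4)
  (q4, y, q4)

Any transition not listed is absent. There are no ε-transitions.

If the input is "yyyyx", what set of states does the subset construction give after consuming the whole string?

Start in {q0}.
Read 'y': q0→{q0, q1}; now {q0, q1}.
Read 'y': q0→{q0, q1}, q1→∅; now {q0, q1}.
Read 'y': q0→{q0, q1}, q1→∅; now {q0, q1}.
Read 'y': q0→{q0, q1}, q1→∅; now {q0, q1}.
Read 'x': q0→{q1, q2}, q1→{q2}; now {q1, q2}.

{q1, q2}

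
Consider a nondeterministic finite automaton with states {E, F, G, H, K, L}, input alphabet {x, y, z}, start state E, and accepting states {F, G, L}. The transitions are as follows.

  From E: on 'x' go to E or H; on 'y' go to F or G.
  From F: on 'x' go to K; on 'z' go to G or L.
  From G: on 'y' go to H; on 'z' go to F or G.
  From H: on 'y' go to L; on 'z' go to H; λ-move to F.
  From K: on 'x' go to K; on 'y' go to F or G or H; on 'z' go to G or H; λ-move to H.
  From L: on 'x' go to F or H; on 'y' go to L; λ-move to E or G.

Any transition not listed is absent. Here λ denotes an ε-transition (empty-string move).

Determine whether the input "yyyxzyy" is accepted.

Start in {E}.
Read 'y': {E} → {F, G}.
Read 'y': {F, G} → {F, H}.
Read 'y': {F, H} → {E, G, L}.
Read 'x': {E, G, L} → {E, F, H}.
Read 'z': {E, F, H} → {E, F, G, H, L}.
Read 'y': {E, F, G, H, L} → {E, F, G, H, L}.
Read 'y': {E, F, G, H, L} → {E, F, G, H, L}.
The final set {E, F, G, H, L} contains the accepting states F, G, L.

Yes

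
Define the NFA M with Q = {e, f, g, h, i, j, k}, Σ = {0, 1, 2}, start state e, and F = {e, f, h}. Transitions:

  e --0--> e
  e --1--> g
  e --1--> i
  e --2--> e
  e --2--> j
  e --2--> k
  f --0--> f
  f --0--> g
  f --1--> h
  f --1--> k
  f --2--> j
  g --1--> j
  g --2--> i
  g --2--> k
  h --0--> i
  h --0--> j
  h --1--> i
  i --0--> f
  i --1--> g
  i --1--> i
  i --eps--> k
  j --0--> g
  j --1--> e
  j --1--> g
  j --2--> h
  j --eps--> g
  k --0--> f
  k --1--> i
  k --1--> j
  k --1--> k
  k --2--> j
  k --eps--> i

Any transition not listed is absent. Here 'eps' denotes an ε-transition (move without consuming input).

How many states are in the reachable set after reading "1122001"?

Start in {e}.
Read '1': e→{g, i}; union {g, i}; ε-closure = {g, i, k}.
Read '1': g→{j}, i→{g, i}, k→{i, j, k}; now {g, i, j, k}.
Read '2': g→{i, k}, i→∅, j→{h}, k→{j}; union {h, i, j, k}; ε-closure = {g, h, i, j, k}.
Read '2': g→{i, k}, h→∅, i→∅, j→{h}, k→{j}; union {h, i, j, k}; ε-closure = {g, h, i, j, k}.
Read '0': g→∅, h→{i, j}, i→{f}, j→{g}, k→{f}; union {f, g, i, j}; ε-closure = {f, g, i, j, k}.
Read '0': f→{f, g}, g→∅, i→{f}, j→{g}, k→{f}; now {f, g}.
Read '1': f→{h, k}, g→{j}; union {h, j, k}; ε-closure = {g, h, i, j, k}.
That set has 5 states.

5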